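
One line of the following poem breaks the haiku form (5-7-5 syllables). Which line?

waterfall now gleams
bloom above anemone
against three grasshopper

Line 1: waterfall(3) + now(1) + gleams(1) = 5 ✓
Line 2: bloom(1) + above(2) + anemone(4) = 7 ✓
Line 3: against(2) + three(1) + grasshopper(3) = 6 (expected 5)

The third line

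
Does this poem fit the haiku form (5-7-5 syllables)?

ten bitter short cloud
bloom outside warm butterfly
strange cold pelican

Line 1: ten (1), bitter (2), short (1), cloud (1) → 5 ✓
Line 2: bloom (1), outside (2), warm (1), butterfly (3) → 7 ✓
Line 3: strange (1), cold (1), pelican (3) → 5 ✓

Yes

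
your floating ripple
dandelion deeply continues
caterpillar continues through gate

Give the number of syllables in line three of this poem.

9

Line three: caterpillar (4), continues (3), through (1), gate (1) → 9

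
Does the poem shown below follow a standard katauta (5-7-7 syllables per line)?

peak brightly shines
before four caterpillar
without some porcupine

Line 1: peak (1), brightly (2), shines (1) → 4 (expected 5)
Line 2: before (2), four (1), caterpillar (4) → 7 ✓
Line 3: without (2), some (1), porcupine (3) → 6 (expected 7)

No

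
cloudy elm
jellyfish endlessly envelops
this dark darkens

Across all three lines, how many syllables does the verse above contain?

16

Line 1: cloudy (2), elm (1) → 3
Line 2: jellyfish (3), endlessly (3), envelops (3) → 9
Line 3: this (1), dark (1), darkens (2) → 4
Total: 3 + 9 + 4 = 16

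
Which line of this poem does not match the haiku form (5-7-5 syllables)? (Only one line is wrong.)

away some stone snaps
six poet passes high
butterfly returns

Line 2

Line 1: away(2) + some(1) + stone(1) + snaps(1) = 5 ✓
Line 2: six(1) + poet(2) + passes(2) + high(1) = 6 (expected 7)
Line 3: butterfly(3) + returns(2) = 5 ✓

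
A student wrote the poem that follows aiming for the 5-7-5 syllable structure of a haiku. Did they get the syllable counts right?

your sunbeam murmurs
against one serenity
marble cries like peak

Yes

Line 1: your(1) + sunbeam(2) + murmurs(2) = 5 ✓
Line 2: against(2) + one(1) + serenity(4) = 7 ✓
Line 3: marble(2) + cries(1) + like(1) + peak(1) = 5 ✓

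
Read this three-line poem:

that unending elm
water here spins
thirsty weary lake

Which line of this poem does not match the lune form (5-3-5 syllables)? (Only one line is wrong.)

Line 2

Line 1: that(1) + unending(3) + elm(1) = 5 ✓
Line 2: water(2) + here(1) + spins(1) = 4 (expected 3)
Line 3: thirsty(2) + weary(2) + lake(1) = 5 ✓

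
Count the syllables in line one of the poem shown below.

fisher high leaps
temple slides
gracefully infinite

4

Line one: fisher(2) + high(1) + leaps(1) = 4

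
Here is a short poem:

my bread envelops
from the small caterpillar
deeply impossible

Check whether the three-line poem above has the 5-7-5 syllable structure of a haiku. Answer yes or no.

No

Line 1: "my bread envelops": 1+1+3 = 5 ✓
Line 2: "from the small caterpillar": 1+1+1+4 = 7 ✓
Line 3: "deeply impossible": 2+4 = 6 (expected 5)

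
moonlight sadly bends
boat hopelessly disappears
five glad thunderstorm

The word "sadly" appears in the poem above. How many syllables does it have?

"sadly" has 2 syllables.

2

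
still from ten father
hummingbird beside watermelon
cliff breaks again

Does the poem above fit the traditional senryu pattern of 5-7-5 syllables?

Line 1: still(1) + from(1) + ten(1) + father(2) = 5 ✓
Line 2: hummingbird(3) + beside(2) + watermelon(4) = 9 (expected 7)
Line 3: cliff(1) + breaks(1) + again(2) = 4 (expected 5)

No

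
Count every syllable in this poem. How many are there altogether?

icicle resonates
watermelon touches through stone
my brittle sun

18

Line 1: "icicle resonates": 3+3 = 6
Line 2: "watermelon touches through stone": 4+2+1+1 = 8
Line 3: "my brittle sun": 1+2+1 = 4
Total: 6 + 8 + 4 = 18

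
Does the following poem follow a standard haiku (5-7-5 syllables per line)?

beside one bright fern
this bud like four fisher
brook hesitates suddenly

Line 1: "beside one bright fern": 2+1+1+1 = 5 ✓
Line 2: "this bud like four fisher": 1+1+1+1+2 = 6 (expected 7)
Line 3: "brook hesitates suddenly": 1+3+3 = 7 (expected 5)

No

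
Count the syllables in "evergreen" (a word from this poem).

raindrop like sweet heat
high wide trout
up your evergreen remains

3

"evergreen" has 3 syllables.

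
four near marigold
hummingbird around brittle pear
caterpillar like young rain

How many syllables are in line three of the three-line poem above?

7

Line three: "caterpillar like young rain": 4+1+1+1 = 7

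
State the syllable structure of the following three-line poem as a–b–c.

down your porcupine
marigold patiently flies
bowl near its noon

Line 1: down(1) + your(1) + porcupine(3) = 5
Line 2: marigold(3) + patiently(3) + flies(1) = 7
Line 3: bowl(1) + near(1) + its(1) + noon(1) = 4

5–7–4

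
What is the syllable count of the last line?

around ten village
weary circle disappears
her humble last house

The last line: her(1) + humble(2) + last(1) + house(1) = 5

5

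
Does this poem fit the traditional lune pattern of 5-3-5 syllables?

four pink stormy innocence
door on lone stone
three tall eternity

No

Line 1: four(1) + pink(1) + stormy(2) + innocence(3) = 7 (expected 5)
Line 2: door(1) + on(1) + lone(1) + stone(1) = 4 (expected 3)
Line 3: three(1) + tall(1) + eternity(4) = 6 (expected 5)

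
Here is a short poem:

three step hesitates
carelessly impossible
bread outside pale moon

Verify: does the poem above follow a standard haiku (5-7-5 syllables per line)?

Yes

Line 1: three (1), step (1), hesitates (3) → 5 ✓
Line 2: carelessly (3), impossible (4) → 7 ✓
Line 3: bread (1), outside (2), pale (1), moon (1) → 5 ✓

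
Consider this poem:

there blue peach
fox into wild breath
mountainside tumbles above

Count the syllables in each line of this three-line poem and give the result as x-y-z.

3-5-7

Line 1: there (1), blue (1), peach (1) → 3
Line 2: fox (1), into (2), wild (1), breath (1) → 5
Line 3: mountainside (3), tumbles (2), above (2) → 7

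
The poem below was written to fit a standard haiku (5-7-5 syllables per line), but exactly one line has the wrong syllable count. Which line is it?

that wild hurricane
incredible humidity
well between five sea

Line 1: that (1), wild (1), hurricane (3) → 5 ✓
Line 2: incredible (4), humidity (4) → 8 (expected 7)
Line 3: well (1), between (2), five (1), sea (1) → 5 ✓

The second line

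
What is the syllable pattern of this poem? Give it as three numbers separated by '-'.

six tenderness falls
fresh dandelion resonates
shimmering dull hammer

Line 1: "six tenderness falls": 1+3+1 = 5
Line 2: "fresh dandelion resonates": 1+4+3 = 8
Line 3: "shimmering dull hammer": 3+1+2 = 6

5-8-6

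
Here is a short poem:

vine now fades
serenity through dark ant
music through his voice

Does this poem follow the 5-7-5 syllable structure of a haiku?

Line 1: vine(1) + now(1) + fades(1) = 3 (expected 5)
Line 2: serenity(4) + through(1) + dark(1) + ant(1) = 7 ✓
Line 3: music(2) + through(1) + his(1) + voice(1) = 5 ✓

No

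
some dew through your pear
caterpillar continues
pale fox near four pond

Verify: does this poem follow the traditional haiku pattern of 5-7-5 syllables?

Yes

Line 1: some(1) + dew(1) + through(1) + your(1) + pear(1) = 5 ✓
Line 2: caterpillar(4) + continues(3) = 7 ✓
Line 3: pale(1) + fox(1) + near(1) + four(1) + pond(1) = 5 ✓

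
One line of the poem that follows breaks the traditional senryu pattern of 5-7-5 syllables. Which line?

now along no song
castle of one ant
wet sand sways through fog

Line 1: now (1), along (2), no (1), song (1) → 5 ✓
Line 2: castle (2), of (1), one (1), ant (1) → 5 (expected 7)
Line 3: wet (1), sand (1), sways (1), through (1), fog (1) → 5 ✓

Line 2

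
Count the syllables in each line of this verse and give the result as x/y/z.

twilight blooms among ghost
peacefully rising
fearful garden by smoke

6/5/6

Line 1: "twilight blooms among ghost": 2+1+2+1 = 6
Line 2: "peacefully rising": 3+2 = 5
Line 3: "fearful garden by smoke": 2+2+1+1 = 6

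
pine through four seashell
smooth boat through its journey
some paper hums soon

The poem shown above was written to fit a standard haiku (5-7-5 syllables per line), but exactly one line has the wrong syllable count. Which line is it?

The second line

Line 1: "pine through four seashell": 1+1+1+2 = 5 ✓
Line 2: "smooth boat through its journey": 1+1+1+1+2 = 6 (expected 7)
Line 3: "some paper hums soon": 1+2+1+1 = 5 ✓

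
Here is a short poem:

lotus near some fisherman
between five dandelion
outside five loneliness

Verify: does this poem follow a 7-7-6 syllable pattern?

Yes

Line 1: lotus(2) + near(1) + some(1) + fisherman(3) = 7 ✓
Line 2: between(2) + five(1) + dandelion(4) = 7 ✓
Line 3: outside(2) + five(1) + loneliness(3) = 6 ✓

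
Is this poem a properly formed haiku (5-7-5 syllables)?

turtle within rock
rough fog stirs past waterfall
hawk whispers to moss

Line 1: "turtle within rock": 2+2+1 = 5 ✓
Line 2: "rough fog stirs past waterfall": 1+1+1+1+3 = 7 ✓
Line 3: "hawk whispers to moss": 1+2+1+1 = 5 ✓

Yes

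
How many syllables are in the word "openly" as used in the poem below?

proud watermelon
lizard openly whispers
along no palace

"openly" has 3 syllables.

3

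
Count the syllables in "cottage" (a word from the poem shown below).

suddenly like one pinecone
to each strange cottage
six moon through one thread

2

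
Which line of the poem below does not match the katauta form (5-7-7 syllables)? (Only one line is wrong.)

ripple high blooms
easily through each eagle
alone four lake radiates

Line 1

Line 1: ripple(2) + high(1) + blooms(1) = 4 (expected 5)
Line 2: easily(3) + through(1) + each(1) + eagle(2) = 7 ✓
Line 3: alone(2) + four(1) + lake(1) + radiates(3) = 7 ✓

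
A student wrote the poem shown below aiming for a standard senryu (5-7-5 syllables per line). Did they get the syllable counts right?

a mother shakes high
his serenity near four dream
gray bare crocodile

No

Line 1: a (1), mother (2), shakes (1), high (1) → 5 ✓
Line 2: his (1), serenity (4), near (1), four (1), dream (1) → 8 (expected 7)
Line 3: gray (1), bare (1), crocodile (3) → 5 ✓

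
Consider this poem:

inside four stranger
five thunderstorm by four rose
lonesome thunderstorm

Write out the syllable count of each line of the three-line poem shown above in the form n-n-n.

5-7-5

Line 1: "inside four stranger": 2+1+2 = 5
Line 2: "five thunderstorm by four rose": 1+3+1+1+1 = 7
Line 3: "lonesome thunderstorm": 2+3 = 5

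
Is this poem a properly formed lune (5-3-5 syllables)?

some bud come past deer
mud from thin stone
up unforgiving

No

Line 1: some(1) + bud(1) + come(1) + past(1) + deer(1) = 5 ✓
Line 2: mud(1) + from(1) + thin(1) + stone(1) = 4 (expected 3)
Line 3: up(1) + unforgiving(4) = 5 ✓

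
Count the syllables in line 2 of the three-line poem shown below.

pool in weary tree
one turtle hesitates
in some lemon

Line 2: one (1), turtle (2), hesitates (3) → 6

6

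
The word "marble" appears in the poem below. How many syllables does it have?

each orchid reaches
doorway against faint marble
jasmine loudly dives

2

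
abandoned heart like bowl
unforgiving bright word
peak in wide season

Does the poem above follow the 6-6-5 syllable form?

Line 1: abandoned (3), heart (1), like (1), bowl (1) → 6 ✓
Line 2: unforgiving (4), bright (1), word (1) → 6 ✓
Line 3: peak (1), in (1), wide (1), season (2) → 5 ✓

Yes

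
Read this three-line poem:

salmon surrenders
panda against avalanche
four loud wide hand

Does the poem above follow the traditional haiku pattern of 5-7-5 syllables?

No

Line 1: salmon(2) + surrenders(3) = 5 ✓
Line 2: panda(2) + against(2) + avalanche(3) = 7 ✓
Line 3: four(1) + loud(1) + wide(1) + hand(1) = 4 (expected 5)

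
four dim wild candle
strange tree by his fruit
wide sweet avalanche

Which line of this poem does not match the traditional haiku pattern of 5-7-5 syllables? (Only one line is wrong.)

Line 1: "four dim wild candle": 1+1+1+2 = 5 ✓
Line 2: "strange tree by his fruit": 1+1+1+1+1 = 5 (expected 7)
Line 3: "wide sweet avalanche": 1+1+3 = 5 ✓

The second line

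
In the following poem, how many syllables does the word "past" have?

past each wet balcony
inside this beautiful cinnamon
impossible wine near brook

1

"past" has 1 syllable.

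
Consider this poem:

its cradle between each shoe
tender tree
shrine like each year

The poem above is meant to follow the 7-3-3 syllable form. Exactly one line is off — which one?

Line 1: its(1) + cradle(2) + between(2) + each(1) + shoe(1) = 7 ✓
Line 2: tender(2) + tree(1) = 3 ✓
Line 3: shrine(1) + like(1) + each(1) + year(1) = 4 (expected 3)

The third line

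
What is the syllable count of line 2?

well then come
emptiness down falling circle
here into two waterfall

Line 2: "emptiness down falling circle": 3+1+2+2 = 8

8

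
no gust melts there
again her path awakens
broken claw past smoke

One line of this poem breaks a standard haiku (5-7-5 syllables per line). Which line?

The first line

Line 1: no (1), gust (1), melts (1), there (1) → 4 (expected 5)
Line 2: again (2), her (1), path (1), awakens (3) → 7 ✓
Line 3: broken (2), claw (1), past (1), smoke (1) → 5 ✓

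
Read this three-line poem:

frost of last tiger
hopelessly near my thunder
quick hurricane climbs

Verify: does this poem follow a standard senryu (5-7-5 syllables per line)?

Line 1: "frost of last tiger": 1+1+1+2 = 5 ✓
Line 2: "hopelessly near my thunder": 3+1+1+2 = 7 ✓
Line 3: "quick hurricane climbs": 1+3+1 = 5 ✓

Yes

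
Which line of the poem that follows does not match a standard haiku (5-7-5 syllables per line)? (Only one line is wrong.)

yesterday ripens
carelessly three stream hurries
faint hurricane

Line 1: yesterday(3) + ripens(2) = 5 ✓
Line 2: carelessly(3) + three(1) + stream(1) + hurries(2) = 7 ✓
Line 3: faint(1) + hurricane(3) = 4 (expected 5)

The third line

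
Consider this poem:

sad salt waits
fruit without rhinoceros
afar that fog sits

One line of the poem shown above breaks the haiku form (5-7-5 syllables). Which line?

Line 1: sad (1), salt (1), waits (1) → 3 (expected 5)
Line 2: fruit (1), without (2), rhinoceros (4) → 7 ✓
Line 3: afar (2), that (1), fog (1), sits (1) → 5 ✓

The first line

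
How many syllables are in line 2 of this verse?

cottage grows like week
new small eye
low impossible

3

Line 2: "new small eye": 1+1+1 = 3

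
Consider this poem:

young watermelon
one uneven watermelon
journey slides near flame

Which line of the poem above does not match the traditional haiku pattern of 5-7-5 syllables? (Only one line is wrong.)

Line 1: young(1) + watermelon(4) = 5 ✓
Line 2: one(1) + uneven(3) + watermelon(4) = 8 (expected 7)
Line 3: journey(2) + slides(1) + near(1) + flame(1) = 5 ✓

Line 2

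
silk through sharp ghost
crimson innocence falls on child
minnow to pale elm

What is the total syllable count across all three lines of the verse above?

Line 1: silk (1), through (1), sharp (1), ghost (1) → 4
Line 2: crimson (2), innocence (3), falls (1), on (1), child (1) → 8
Line 3: minnow (2), to (1), pale (1), elm (1) → 5
Total: 4 + 8 + 5 = 17

17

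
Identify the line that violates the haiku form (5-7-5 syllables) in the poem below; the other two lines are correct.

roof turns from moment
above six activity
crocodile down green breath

Line 1: roof (1), turns (1), from (1), moment (2) → 5 ✓
Line 2: above (2), six (1), activity (4) → 7 ✓
Line 3: crocodile (3), down (1), green (1), breath (1) → 6 (expected 5)

Line 3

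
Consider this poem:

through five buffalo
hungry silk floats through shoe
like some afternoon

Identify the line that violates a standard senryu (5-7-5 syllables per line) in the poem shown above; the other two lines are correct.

Line 1: through (1), five (1), buffalo (3) → 5 ✓
Line 2: hungry (2), silk (1), floats (1), through (1), shoe (1) → 6 (expected 7)
Line 3: like (1), some (1), afternoon (3) → 5 ✓

The second line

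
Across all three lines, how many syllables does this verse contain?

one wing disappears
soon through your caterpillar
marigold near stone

17

Line 1: "one wing disappears": 1+1+3 = 5
Line 2: "soon through your caterpillar": 1+1+1+4 = 7
Line 3: "marigold near stone": 3+1+1 = 5
Total: 5 + 7 + 5 = 17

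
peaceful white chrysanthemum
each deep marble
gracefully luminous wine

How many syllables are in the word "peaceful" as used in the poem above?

2

"peaceful" has 2 syllables.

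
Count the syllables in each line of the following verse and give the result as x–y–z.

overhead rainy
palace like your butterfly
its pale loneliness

5–7–5

Line 1: overhead (3), rainy (2) → 5
Line 2: palace (2), like (1), your (1), butterfly (3) → 7
Line 3: its (1), pale (1), loneliness (3) → 5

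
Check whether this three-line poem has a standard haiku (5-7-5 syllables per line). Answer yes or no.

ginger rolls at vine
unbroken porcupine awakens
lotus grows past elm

Line 1: ginger (2), rolls (1), at (1), vine (1) → 5 ✓
Line 2: unbroken (3), porcupine (3), awakens (3) → 9 (expected 7)
Line 3: lotus (2), grows (1), past (1), elm (1) → 5 ✓

No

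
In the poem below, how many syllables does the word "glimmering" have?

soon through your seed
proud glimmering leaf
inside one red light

3

"glimmering" has 3 syllables.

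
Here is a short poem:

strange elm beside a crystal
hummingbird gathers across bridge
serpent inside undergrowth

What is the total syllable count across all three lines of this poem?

Line 1: strange(1) + elm(1) + beside(2) + a(1) + crystal(2) = 7
Line 2: hummingbird(3) + gathers(2) + across(2) + bridge(1) = 8
Line 3: serpent(2) + inside(2) + undergrowth(3) = 7
Total: 7 + 8 + 7 = 22

22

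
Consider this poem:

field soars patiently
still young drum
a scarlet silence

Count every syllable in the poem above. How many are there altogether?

13

Line 1: "field soars patiently": 1+1+3 = 5
Line 2: "still young drum": 1+1+1 = 3
Line 3: "a scarlet silence": 1+2+2 = 5
Total: 5 + 3 + 5 = 13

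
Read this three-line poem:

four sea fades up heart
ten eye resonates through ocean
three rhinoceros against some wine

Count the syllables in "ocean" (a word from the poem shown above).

2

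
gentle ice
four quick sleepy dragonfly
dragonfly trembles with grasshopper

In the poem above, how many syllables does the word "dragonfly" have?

3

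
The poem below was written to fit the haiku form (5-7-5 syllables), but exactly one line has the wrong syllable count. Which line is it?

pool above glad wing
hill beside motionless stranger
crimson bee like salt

Line 2

Line 1: pool(1) + above(2) + glad(1) + wing(1) = 5 ✓
Line 2: hill(1) + beside(2) + motionless(3) + stranger(2) = 8 (expected 7)
Line 3: crimson(2) + bee(1) + like(1) + salt(1) = 5 ✓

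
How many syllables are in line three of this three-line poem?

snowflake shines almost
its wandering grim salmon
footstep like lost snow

5

Line three: "footstep like lost snow": 2+1+1+1 = 5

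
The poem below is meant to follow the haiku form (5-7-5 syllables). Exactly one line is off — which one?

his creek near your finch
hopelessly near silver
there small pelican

Line 2

Line 1: his(1) + creek(1) + near(1) + your(1) + finch(1) = 5 ✓
Line 2: hopelessly(3) + near(1) + silver(2) = 6 (expected 7)
Line 3: there(1) + small(1) + pelican(3) = 5 ✓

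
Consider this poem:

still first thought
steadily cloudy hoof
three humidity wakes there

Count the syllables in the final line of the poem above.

The final line: "three humidity wakes there": 1+4+1+1 = 7

7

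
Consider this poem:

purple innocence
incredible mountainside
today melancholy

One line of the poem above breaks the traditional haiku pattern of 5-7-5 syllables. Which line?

Line 1: purple(2) + innocence(3) = 5 ✓
Line 2: incredible(4) + mountainside(3) = 7 ✓
Line 3: today(2) + melancholy(4) = 6 (expected 5)

Line 3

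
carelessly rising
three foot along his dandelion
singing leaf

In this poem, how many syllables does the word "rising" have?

"rising" has 2 syllables.

2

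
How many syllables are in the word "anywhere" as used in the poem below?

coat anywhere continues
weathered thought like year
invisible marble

"anywhere" has 3 syllables.

3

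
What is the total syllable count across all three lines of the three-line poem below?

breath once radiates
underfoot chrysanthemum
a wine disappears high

18

Line 1: breath (1), once (1), radiates (3) → 5
Line 2: underfoot (3), chrysanthemum (4) → 7
Line 3: a (1), wine (1), disappears (3), high (1) → 6
Total: 5 + 7 + 6 = 18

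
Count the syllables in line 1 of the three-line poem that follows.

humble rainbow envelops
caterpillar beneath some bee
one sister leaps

Line 1: humble (2), rainbow (2), envelops (3) → 7

7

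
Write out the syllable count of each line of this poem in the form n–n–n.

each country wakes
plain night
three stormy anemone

Line 1: each (1), country (2), wakes (1) → 4
Line 2: plain (1), night (1) → 2
Line 3: three (1), stormy (2), anemone (4) → 7

4–2–7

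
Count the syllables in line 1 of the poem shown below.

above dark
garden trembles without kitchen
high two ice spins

Line 1: above(2) + dark(1) = 3

3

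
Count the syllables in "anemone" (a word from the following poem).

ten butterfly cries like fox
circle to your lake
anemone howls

"anemone" has 4 syllables.

4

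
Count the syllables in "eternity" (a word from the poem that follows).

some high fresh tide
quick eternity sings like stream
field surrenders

"eternity" has 4 syllables.

4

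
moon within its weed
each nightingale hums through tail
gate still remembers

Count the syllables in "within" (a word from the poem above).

"within" has 2 syllables.

2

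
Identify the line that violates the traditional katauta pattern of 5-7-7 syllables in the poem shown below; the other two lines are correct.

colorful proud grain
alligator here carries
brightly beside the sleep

The third line

Line 1: colorful(3) + proud(1) + grain(1) = 5 ✓
Line 2: alligator(4) + here(1) + carries(2) = 7 ✓
Line 3: brightly(2) + beside(2) + the(1) + sleep(1) = 6 (expected 7)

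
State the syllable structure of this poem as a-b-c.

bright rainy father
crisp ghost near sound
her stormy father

Line 1: bright(1) + rainy(2) + father(2) = 5
Line 2: crisp(1) + ghost(1) + near(1) + sound(1) = 4
Line 3: her(1) + stormy(2) + father(2) = 5

5-4-5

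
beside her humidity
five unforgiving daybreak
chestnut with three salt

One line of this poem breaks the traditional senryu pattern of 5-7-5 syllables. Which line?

Line 1: beside (2), her (1), humidity (4) → 7 (expected 5)
Line 2: five (1), unforgiving (4), daybreak (2) → 7 ✓
Line 3: chestnut (2), with (1), three (1), salt (1) → 5 ✓

Line 1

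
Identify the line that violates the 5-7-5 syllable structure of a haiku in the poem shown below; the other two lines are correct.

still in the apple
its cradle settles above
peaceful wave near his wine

The third line

Line 1: still (1), in (1), the (1), apple (2) → 5 ✓
Line 2: its (1), cradle (2), settles (2), above (2) → 7 ✓
Line 3: peaceful (2), wave (1), near (1), his (1), wine (1) → 6 (expected 5)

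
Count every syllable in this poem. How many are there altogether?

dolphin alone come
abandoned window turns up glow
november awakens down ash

21

Line 1: "dolphin alone come": 2+2+1 = 5
Line 2: "abandoned window turns up glow": 3+2+1+1+1 = 8
Line 3: "november awakens down ash": 3+3+1+1 = 8
Total: 5 + 8 + 8 = 21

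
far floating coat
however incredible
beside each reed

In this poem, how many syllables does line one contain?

Line one: "far floating coat": 1+2+1 = 4

4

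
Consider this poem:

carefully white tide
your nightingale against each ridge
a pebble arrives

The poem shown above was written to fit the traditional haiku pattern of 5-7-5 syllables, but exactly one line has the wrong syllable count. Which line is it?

Line 2

Line 1: carefully (3), white (1), tide (1) → 5 ✓
Line 2: your (1), nightingale (3), against (2), each (1), ridge (1) → 8 (expected 7)
Line 3: a (1), pebble (2), arrives (2) → 5 ✓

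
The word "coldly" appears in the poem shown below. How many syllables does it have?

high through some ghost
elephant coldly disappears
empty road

"coldly" has 2 syllables.

2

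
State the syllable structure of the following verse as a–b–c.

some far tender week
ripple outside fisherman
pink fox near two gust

Line 1: some(1) + far(1) + tender(2) + week(1) = 5
Line 2: ripple(2) + outside(2) + fisherman(3) = 7
Line 3: pink(1) + fox(1) + near(1) + two(1) + gust(1) = 5

5–7–5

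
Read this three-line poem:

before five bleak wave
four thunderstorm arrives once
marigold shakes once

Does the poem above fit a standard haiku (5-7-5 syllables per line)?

Line 1: before (2), five (1), bleak (1), wave (1) → 5 ✓
Line 2: four (1), thunderstorm (3), arrives (2), once (1) → 7 ✓
Line 3: marigold (3), shakes (1), once (1) → 5 ✓

Yes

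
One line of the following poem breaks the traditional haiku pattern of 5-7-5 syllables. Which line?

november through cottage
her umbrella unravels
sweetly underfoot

Line 1: "november through cottage": 3+1+2 = 6 (expected 5)
Line 2: "her umbrella unravels": 1+3+3 = 7 ✓
Line 3: "sweetly underfoot": 2+3 = 5 ✓

Line 1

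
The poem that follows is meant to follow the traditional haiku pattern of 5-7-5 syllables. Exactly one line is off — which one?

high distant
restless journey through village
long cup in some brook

Line 1

Line 1: high(1) + distant(2) = 3 (expected 5)
Line 2: restless(2) + journey(2) + through(1) + village(2) = 7 ✓
Line 3: long(1) + cup(1) + in(1) + some(1) + brook(1) = 5 ✓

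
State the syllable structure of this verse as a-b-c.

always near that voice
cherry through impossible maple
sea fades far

Line 1: always(2) + near(1) + that(1) + voice(1) = 5
Line 2: cherry(2) + through(1) + impossible(4) + maple(2) = 9
Line 3: sea(1) + fades(1) + far(1) = 3

5-9-3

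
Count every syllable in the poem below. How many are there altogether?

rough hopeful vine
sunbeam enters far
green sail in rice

Line 1: rough(1) + hopeful(2) + vine(1) = 4
Line 2: sunbeam(2) + enters(2) + far(1) = 5
Line 3: green(1) + sail(1) + in(1) + rice(1) = 4
Total: 4 + 5 + 4 = 13

13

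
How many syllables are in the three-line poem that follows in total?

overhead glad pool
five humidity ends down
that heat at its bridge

17

Line 1: overhead(3) + glad(1) + pool(1) = 5
Line 2: five(1) + humidity(4) + ends(1) + down(1) = 7
Line 3: that(1) + heat(1) + at(1) + its(1) + bridge(1) = 5
Total: 5 + 7 + 5 = 17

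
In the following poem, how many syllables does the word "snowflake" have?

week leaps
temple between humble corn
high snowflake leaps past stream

2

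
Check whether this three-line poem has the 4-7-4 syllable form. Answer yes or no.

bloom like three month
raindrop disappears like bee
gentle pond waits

Yes

Line 1: bloom(1) + like(1) + three(1) + month(1) = 4 ✓
Line 2: raindrop(2) + disappears(3) + like(1) + bee(1) = 7 ✓
Line 3: gentle(2) + pond(1) + waits(1) = 4 ✓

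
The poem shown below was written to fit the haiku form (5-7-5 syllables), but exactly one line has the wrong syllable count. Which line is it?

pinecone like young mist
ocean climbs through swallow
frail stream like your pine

Line 1: pinecone(2) + like(1) + young(1) + mist(1) = 5 ✓
Line 2: ocean(2) + climbs(1) + through(1) + swallow(2) = 6 (expected 7)
Line 3: frail(1) + stream(1) + like(1) + your(1) + pine(1) = 5 ✓

Line 2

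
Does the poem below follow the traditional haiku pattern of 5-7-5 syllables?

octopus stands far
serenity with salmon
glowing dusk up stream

Line 1: octopus (3), stands (1), far (1) → 5 ✓
Line 2: serenity (4), with (1), salmon (2) → 7 ✓
Line 3: glowing (2), dusk (1), up (1), stream (1) → 5 ✓

Yes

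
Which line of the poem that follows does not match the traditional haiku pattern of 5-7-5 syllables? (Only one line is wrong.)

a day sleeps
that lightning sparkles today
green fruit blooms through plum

Line 1: "a day sleeps": 1+1+1 = 3 (expected 5)
Line 2: "that lightning sparkles today": 1+2+2+2 = 7 ✓
Line 3: "green fruit blooms through plum": 1+1+1+1+1 = 5 ✓

The first line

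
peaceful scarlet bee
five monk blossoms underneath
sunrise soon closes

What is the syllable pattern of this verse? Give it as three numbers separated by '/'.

Line 1: "peaceful scarlet bee": 2+2+1 = 5
Line 2: "five monk blossoms underneath": 1+1+2+3 = 7
Line 3: "sunrise soon closes": 2+1+2 = 5

5/7/5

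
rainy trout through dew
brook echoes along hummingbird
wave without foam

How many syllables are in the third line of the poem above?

4

The third line: wave(1) + without(2) + foam(1) = 4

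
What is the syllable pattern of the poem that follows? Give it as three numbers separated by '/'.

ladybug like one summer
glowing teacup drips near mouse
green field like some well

7/7/5

Line 1: "ladybug like one summer": 3+1+1+2 = 7
Line 2: "glowing teacup drips near mouse": 2+2+1+1+1 = 7
Line 3: "green field like some well": 1+1+1+1+1 = 5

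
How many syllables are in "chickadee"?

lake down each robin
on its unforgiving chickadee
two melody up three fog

3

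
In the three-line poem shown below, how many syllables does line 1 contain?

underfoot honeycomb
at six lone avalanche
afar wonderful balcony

Line 1: "underfoot honeycomb": 3+3 = 6

6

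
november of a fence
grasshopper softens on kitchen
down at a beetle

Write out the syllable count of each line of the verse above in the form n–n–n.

Line 1: november (3), of (1), a (1), fence (1) → 6
Line 2: grasshopper (3), softens (2), on (1), kitchen (2) → 8
Line 3: down (1), at (1), a (1), beetle (2) → 5

6–8–5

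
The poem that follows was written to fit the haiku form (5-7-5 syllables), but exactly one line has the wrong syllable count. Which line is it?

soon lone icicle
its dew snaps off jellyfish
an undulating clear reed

Line 1: "soon lone icicle": 1+1+3 = 5 ✓
Line 2: "its dew snaps off jellyfish": 1+1+1+1+3 = 7 ✓
Line 3: "an undulating clear reed": 1+4+1+1 = 7 (expected 5)

The third line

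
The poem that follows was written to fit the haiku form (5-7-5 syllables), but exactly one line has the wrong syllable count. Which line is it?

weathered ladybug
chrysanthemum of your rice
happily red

Line 3

Line 1: weathered (2), ladybug (3) → 5 ✓
Line 2: chrysanthemum (4), of (1), your (1), rice (1) → 7 ✓
Line 3: happily (3), red (1) → 4 (expected 5)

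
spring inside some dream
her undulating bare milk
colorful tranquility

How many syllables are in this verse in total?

Line 1: "spring inside some dream": 1+2+1+1 = 5
Line 2: "her undulating bare milk": 1+4+1+1 = 7
Line 3: "colorful tranquility": 3+4 = 7
Total: 5 + 7 + 7 = 19

19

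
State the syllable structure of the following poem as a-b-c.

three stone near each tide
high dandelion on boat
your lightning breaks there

5-7-5

Line 1: three (1), stone (1), near (1), each (1), tide (1) → 5
Line 2: high (1), dandelion (4), on (1), boat (1) → 7
Line 3: your (1), lightning (2), breaks (1), there (1) → 5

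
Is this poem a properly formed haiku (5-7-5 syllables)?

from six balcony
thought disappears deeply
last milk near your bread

Line 1: from (1), six (1), balcony (3) → 5 ✓
Line 2: thought (1), disappears (3), deeply (2) → 6 (expected 7)
Line 3: last (1), milk (1), near (1), your (1), bread (1) → 5 ✓

No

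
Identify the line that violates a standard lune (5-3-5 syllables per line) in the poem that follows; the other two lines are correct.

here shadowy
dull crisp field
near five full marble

Line 1: "here shadowy": 1+3 = 4 (expected 5)
Line 2: "dull crisp field": 1+1+1 = 3 ✓
Line 3: "near five full marble": 1+1+1+2 = 5 ✓

The first line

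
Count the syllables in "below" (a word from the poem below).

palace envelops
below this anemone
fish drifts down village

2

"below" has 2 syllables.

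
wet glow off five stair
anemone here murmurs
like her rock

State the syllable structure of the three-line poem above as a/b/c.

5/7/3

Line 1: "wet glow off five stair": 1+1+1+1+1 = 5
Line 2: "anemone here murmurs": 4+1+2 = 7
Line 3: "like her rock": 1+1+1 = 3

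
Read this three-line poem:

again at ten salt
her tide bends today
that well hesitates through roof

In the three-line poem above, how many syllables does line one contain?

Line one: again (2), at (1), ten (1), salt (1) → 5

5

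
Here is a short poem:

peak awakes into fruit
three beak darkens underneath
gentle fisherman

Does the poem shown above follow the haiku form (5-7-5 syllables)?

Line 1: peak (1), awakes (2), into (2), fruit (1) → 6 (expected 5)
Line 2: three (1), beak (1), darkens (2), underneath (3) → 7 ✓
Line 3: gentle (2), fisherman (3) → 5 ✓

No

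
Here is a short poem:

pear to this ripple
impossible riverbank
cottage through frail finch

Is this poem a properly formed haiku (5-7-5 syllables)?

Yes

Line 1: pear(1) + to(1) + this(1) + ripple(2) = 5 ✓
Line 2: impossible(4) + riverbank(3) = 7 ✓
Line 3: cottage(2) + through(1) + frail(1) + finch(1) = 5 ✓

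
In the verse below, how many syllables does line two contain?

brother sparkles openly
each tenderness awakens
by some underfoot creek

7

Line two: "each tenderness awakens": 1+3+3 = 7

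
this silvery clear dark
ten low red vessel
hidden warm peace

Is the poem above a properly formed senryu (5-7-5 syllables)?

Line 1: "this silvery clear dark": 1+3+1+1 = 6 (expected 5)
Line 2: "ten low red vessel": 1+1+1+2 = 5 (expected 7)
Line 3: "hidden warm peace": 2+1+1 = 4 (expected 5)

No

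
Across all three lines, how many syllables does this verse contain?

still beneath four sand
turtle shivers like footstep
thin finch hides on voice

17

Line 1: "still beneath four sand": 1+2+1+1 = 5
Line 2: "turtle shivers like footstep": 2+2+1+2 = 7
Line 3: "thin finch hides on voice": 1+1+1+1+1 = 5
Total: 5 + 7 + 5 = 17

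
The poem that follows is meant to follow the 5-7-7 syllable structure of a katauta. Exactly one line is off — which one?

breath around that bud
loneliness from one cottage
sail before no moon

Line 1: "breath around that bud": 1+2+1+1 = 5 ✓
Line 2: "loneliness from one cottage": 3+1+1+2 = 7 ✓
Line 3: "sail before no moon": 1+2+1+1 = 5 (expected 7)

Line 3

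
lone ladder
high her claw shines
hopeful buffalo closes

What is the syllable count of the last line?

The last line: hopeful(2) + buffalo(3) + closes(2) = 7

7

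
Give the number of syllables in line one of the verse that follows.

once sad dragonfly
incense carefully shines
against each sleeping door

Line one: once (1), sad (1), dragonfly (3) → 5

5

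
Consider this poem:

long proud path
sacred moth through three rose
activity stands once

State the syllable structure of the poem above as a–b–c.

Line 1: long(1) + proud(1) + path(1) = 3
Line 2: sacred(2) + moth(1) + through(1) + three(1) + rose(1) = 6
Line 3: activity(4) + stands(1) + once(1) = 6

3–6–6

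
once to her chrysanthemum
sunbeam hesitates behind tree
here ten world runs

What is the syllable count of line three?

4

Line three: here(1) + ten(1) + world(1) + runs(1) = 4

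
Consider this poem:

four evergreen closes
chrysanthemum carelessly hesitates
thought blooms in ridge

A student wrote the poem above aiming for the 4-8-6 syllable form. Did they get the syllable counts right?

Line 1: four(1) + evergreen(3) + closes(2) = 6 (expected 4)
Line 2: chrysanthemum(4) + carelessly(3) + hesitates(3) = 10 (expected 8)
Line 3: thought(1) + blooms(1) + in(1) + ridge(1) = 4 (expected 6)

No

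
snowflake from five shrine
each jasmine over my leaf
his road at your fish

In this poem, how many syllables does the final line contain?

The final line: "his road at your fish": 1+1+1+1+1 = 5

5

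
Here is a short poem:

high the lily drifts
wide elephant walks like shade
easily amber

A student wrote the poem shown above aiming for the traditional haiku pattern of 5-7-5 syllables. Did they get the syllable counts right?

Yes

Line 1: high(1) + the(1) + lily(2) + drifts(1) = 5 ✓
Line 2: wide(1) + elephant(3) + walks(1) + like(1) + shade(1) = 7 ✓
Line 3: easily(3) + amber(2) = 5 ✓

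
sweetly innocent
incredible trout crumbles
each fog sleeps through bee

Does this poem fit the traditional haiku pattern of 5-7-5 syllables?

Line 1: "sweetly innocent": 2+3 = 5 ✓
Line 2: "incredible trout crumbles": 4+1+2 = 7 ✓
Line 3: "each fog sleeps through bee": 1+1+1+1+1 = 5 ✓

Yes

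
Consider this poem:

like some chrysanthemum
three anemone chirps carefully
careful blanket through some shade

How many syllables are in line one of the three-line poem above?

Line one: like(1) + some(1) + chrysanthemum(4) = 6

6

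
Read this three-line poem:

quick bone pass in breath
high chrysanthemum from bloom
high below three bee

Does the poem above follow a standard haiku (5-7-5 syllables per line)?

Line 1: quick (1), bone (1), pass (1), in (1), breath (1) → 5 ✓
Line 2: high (1), chrysanthemum (4), from (1), bloom (1) → 7 ✓
Line 3: high (1), below (2), three (1), bee (1) → 5 ✓

Yes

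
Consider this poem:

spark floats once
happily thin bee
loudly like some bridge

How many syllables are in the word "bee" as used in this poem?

"bee" has 1 syllable.

1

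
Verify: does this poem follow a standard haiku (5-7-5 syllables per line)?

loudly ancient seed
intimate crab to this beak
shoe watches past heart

Yes

Line 1: loudly(2) + ancient(2) + seed(1) = 5 ✓
Line 2: intimate(3) + crab(1) + to(1) + this(1) + beak(1) = 7 ✓
Line 3: shoe(1) + watches(2) + past(1) + heart(1) = 5 ✓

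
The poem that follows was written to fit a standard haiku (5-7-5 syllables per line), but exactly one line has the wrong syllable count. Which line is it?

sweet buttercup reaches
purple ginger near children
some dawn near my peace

Line 1: sweet (1), buttercup (3), reaches (2) → 6 (expected 5)
Line 2: purple (2), ginger (2), near (1), children (2) → 7 ✓
Line 3: some (1), dawn (1), near (1), my (1), peace (1) → 5 ✓

The first line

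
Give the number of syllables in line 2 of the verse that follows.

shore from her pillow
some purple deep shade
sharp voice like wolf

5

Line 2: some (1), purple (2), deep (1), shade (1) → 5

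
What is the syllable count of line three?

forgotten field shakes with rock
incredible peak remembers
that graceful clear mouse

5

Line three: that (1), graceful (2), clear (1), mouse (1) → 5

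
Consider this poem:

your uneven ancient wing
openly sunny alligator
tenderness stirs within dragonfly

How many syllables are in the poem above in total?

25

Line 1: your (1), uneven (3), ancient (2), wing (1) → 7
Line 2: openly (3), sunny (2), alligator (4) → 9
Line 3: tenderness (3), stirs (1), within (2), dragonfly (3) → 9
Total: 7 + 9 + 9 = 25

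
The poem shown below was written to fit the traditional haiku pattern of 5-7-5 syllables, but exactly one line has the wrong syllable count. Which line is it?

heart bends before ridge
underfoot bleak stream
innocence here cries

Line 2

Line 1: heart(1) + bends(1) + before(2) + ridge(1) = 5 ✓
Line 2: underfoot(3) + bleak(1) + stream(1) = 5 (expected 7)
Line 3: innocence(3) + here(1) + cries(1) = 5 ✓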